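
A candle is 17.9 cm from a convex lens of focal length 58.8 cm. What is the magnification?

1/d_i = 1/f − 1/d_o = 1/(58.80) − 1/(17.9) = -0.03886, so d_i = -25.73 cm.
m = −d_i/d_o = −(-25.73)/(17.9) = +1.44.
The image is virtual, upright and enlarged, on the same side as the object.

m = +1.44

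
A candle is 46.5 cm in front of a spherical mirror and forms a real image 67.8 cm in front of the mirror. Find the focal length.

Real image ⇒ d_i = +67.8 cm.
1/f = 1/d_o + 1/d_i = 1/(46.5) + 1/(67.8) = 0.03625, so f = 27.6 cm.
Since f is positive, the spherical mirror is concave.

f = 27.6 cm (concave)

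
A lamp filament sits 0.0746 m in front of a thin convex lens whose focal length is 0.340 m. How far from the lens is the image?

Thin-lens equation: 1/v = 1/f − 1/u = 1/(0.3400) − 1/(0.0746) = 2.941 − 13.40 = -10.46, so v = -0.0956 m.
The image is virtual, upright and enlarged, on the same side as the object.

0.0956 m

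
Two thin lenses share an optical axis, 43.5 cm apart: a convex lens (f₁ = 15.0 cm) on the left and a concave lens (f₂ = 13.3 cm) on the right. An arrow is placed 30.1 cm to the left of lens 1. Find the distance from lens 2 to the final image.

6.72 cm

Lens 1: 1/d_i1 = 1/f₁ − 1/d_o1 = 1/(15.0) − 1/(30.1) = 0.03344, so d_i1 = 29.90 cm.
The intermediate image is 29.90 cm to the right of lens 1, which is 43.5 − (29.90) = 13.60 cm to the left of lens 2, so d_o2 = +13.60 cm.
Lens 2 is diverging, so f₂ = −13.3 cm.
Lens 2: 1/d_i2 = 1/f₂ − 1/d_o2 = 1/(-13.3) − 1/(13.60) = -0.1487, so d_i2 = -6.72 cm.
The final image is virtual, 6.72 cm to the left of lens 2 (overall magnification ≈ -0.49).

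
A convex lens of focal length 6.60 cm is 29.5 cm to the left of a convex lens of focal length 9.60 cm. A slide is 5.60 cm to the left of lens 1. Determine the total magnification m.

Lens 1: 1/d_i1 = 1/(6.60) − 1/(5.60) = -0.02706, so d_i1 = -36.96 cm; m₁ = −d_i1/d_o1 = +6.600.
d_o2 = 29.5 − (-36.96) = 66.46 cm.
Lens 2: 1/d_i2 = 1/(9.60) − 1/(66.46) = 0.08912, so d_i2 = 11.22 cm; m₂ = −d_i2/d_o2 = -0.1688.
m = m₁·m₂ = (+6.600)(-0.1688) = -1.11.

m = -1.11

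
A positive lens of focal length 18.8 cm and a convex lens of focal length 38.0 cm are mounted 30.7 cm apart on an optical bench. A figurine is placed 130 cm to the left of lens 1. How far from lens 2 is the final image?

Lens 1: 1/d_i1 = 1/f₁ − 1/d_o1 = 1/(18.8) − 1/(130) = 0.04550, so d_i1 = 21.98 cm.
The intermediate image is 21.98 cm to the right of lens 1, which is 30.7 − (21.98) = 8.720 cm to the left of lens 2, so d_o2 = +8.720 cm.
Lens 2: 1/d_i2 = 1/f₂ − 1/d_o2 = 1/(38.0) − 1/(8.720) = -0.08836, so d_i2 = -11.3 cm.
The final image is virtual, 11.3 cm to the left of lens 2 (overall magnification ≈ -0.22).

11.3 cm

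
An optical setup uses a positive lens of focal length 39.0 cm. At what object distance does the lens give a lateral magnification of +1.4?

m = −d_i/d_o ⇒ d_i = −m·d_o.
1/f = 1/d_o + 1/d_i = 1/d_o − 1/(m·d_o) = (1 − 1/m)/d_o, so d_o = f(1 − 1/m) = (39.00)(1 − 1/(+1.4)) = 11.1 cm.

11.1 cm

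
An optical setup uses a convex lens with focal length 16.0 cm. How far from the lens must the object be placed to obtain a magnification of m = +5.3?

13.0 cm

m = −d_i/d_o ⇒ d_i = −m·d_o.
1/f = 1/d_o + 1/d_i = 1/d_o − 1/(m·d_o) = (1 − 1/m)/d_o, so d_o = f(1 − 1/m) = (16.00)(1 − 1/(+5.3)) = 13.0 cm.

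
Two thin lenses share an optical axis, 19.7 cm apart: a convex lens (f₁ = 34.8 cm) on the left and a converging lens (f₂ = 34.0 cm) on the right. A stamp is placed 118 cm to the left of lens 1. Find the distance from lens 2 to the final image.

Lens 1: 1/d_i1 = 1/f₁ − 1/d_o1 = 1/(34.8) − 1/(118) = 0.02026, so d_i1 = 49.36 cm.
The intermediate image is 49.36 cm to the right of lens 1, which lies 29.66 cm to the right of lens 2 — a virtual object — so d_o2 = −29.66 cm.
Lens 2: 1/d_i2 = 1/f₂ − 1/d_o2 = 1/(34.0) − 1/(-29.66) = 0.06313, so d_i2 = 15.8 cm.
The final image is real, 15.8 cm to the right of lens 2 (overall magnification ≈ -0.22).

15.8 cm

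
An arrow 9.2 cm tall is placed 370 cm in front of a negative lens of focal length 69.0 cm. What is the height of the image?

1.45 cm

For a negative lens, f = -69.0 cm.
1/d_i = 1/f − 1/d_o = 1/(-69.00) − 1/(370) = -0.01720, so d_i = -58.15 cm.
m = −d_i/d_o = +0.1572.
|h_i| = |m|·h_o = 0.1572 × 9.2 = 1.45 cm. The image is virtual, upright and reduced, on the same side as the object.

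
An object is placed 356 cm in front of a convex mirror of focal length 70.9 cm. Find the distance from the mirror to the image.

For a convex mirror, f = -70.9 cm.
Mirror equation: 1/s_i = 1/f − 1/s_o = 1/(-70.90) − 1/(356) = -0.01410 − 0.002809 = -0.01691, so s_i = -59.1 cm.
The image is virtual, upright and reduced, behind the mirror.

59.1 cm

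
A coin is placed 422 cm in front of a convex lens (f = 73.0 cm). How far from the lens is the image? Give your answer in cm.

Thin-lens equation: 1/s_i = 1/f − 1/s_o = 1/(73.00) − 1/(422) = 0.01370 − 0.002370 = 0.01133, so s_i = 88.3 cm.
The image is real, inverted and reduced, on the far side of the lens.

88.3 cm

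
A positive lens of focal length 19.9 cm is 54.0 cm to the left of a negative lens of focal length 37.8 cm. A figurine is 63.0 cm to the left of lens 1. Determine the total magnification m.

Lens 1: 1/d_i1 = 1/(19.9) − 1/(63.0) = 0.03438, so d_i1 = 29.09 cm; m₁ = −d_i1/d_o1 = -0.4617.
d_o2 = 54.0 − (29.09) = 24.91 cm.
f₂ = −37.8 cm (diverging).
Lens 2: 1/d_i2 = 1/(-37.8) − 1/(24.91) = -0.06660, so d_i2 = -15.02 cm; m₂ = −d_i2/d_o2 = +0.6028.
m = m₁·m₂ = (-0.4617)(+0.6028) = -0.278.

m = -0.278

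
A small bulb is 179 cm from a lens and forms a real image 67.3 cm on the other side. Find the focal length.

Real image ⇒ d_i = +67.3 cm.
1/f = 1/d_o + 1/d_i = 1/(179) + 1/(67.3) = 0.02045, so f = 48.9 cm.
Since f is positive, the lens is converging.

f = 48.9 cm (converging)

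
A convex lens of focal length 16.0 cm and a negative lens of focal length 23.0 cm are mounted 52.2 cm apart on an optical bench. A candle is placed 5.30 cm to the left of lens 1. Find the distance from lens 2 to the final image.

16.6 cm

Lens 1: 1/d_i1 = 1/f₁ − 1/d_o1 = 1/(16.0) − 1/(5.30) = -0.1262, so d_i1 = -7.925 cm.
The intermediate image is 7.925 cm to the left of lens 1 (virtual), which is 52.2 − (-7.925) = 60.12 cm to the left of lens 2, so d_o2 = +60.12 cm.
Lens 2 is diverging, so f₂ = −23.0 cm.
Lens 2: 1/d_i2 = 1/f₂ − 1/d_o2 = 1/(-23.0) − 1/(60.12) = -0.06011, so d_i2 = -16.6 cm.
The final image is virtual, 16.6 cm to the left of lens 2 (overall magnification ≈ 0.41).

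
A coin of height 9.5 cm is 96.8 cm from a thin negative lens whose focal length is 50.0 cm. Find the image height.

For a negative lens, f = -50.0 cm.
1/d_i = 1/f − 1/d_o = 1/(-50.00) − 1/(96.8) = -0.03033, so d_i = -32.97 cm.
m = −d_i/d_o = +0.3406.
|h_i| = |m|·h_o = 0.3406 × 9.5 = 3.24 cm. The image is virtual, upright and reduced, on the same side as the object.

3.24 cm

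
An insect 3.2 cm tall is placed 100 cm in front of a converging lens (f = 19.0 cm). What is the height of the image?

0.751 cm

1/d_i = 1/f − 1/d_o = 1/(19.00) − 1/(100) = 0.04263, so d_i = 23.46 cm.
m = −d_i/d_o = -0.2346.
|h_i| = |m|·h_o = 0.2346 × 3.2 = 0.751 cm. The image is real, inverted and reduced, on the far side of the lens.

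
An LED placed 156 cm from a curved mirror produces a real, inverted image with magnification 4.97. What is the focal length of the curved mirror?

m = −d_i/d_o ⇒ d_i = −m·d_o = −(-4.97)·(156) = 775.3 cm.
1/f = 1/d_o + 1/d_i = 1/(156) + 1/(775.3) = 0.007700, so f = 130 cm.
Since f is positive, the curved mirror is concave.

f = 130 cm (concave)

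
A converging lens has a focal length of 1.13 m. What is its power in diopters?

P = 1/f = 1/(1.13 m) = +0.885 D.

P = +0.885 D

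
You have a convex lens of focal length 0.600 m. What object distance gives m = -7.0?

m = −d_i/d_o ⇒ d_i = −m·d_o.
1/f = 1/d_o + 1/d_i = 1/d_o − 1/(m·d_o) = (1 − 1/m)/d_o, so d_o = f(1 − 1/m) = (0.6000)(1 − 1/(-7.0)) = 0.686 m.

0.686 m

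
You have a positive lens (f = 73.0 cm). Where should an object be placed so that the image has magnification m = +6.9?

62.4 cm

m = −d_i/d_o ⇒ d_i = −m·d_o.
1/f = 1/d_o + 1/d_i = 1/d_o − 1/(m·d_o) = (1 − 1/m)/d_o, so d_o = f(1 − 1/m) = (73.00)(1 − 1/(+6.9)) = 62.4 cm.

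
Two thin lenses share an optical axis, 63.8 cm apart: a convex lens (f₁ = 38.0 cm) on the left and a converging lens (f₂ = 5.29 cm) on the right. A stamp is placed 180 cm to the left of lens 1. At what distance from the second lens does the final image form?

Lens 1: 1/d_i1 = 1/f₁ − 1/d_o1 = 1/(38.0) − 1/(180) = 0.02076, so d_i1 = 48.17 cm.
The intermediate image is 48.17 cm to the right of lens 1, which is 63.8 − (48.17) = 15.63 cm to the left of lens 2, so d_o2 = +15.63 cm.
Lens 2: 1/d_i2 = 1/f₂ − 1/d_o2 = 1/(5.29) − 1/(15.63) = 0.1251, so d_i2 = 8.00 cm.
The final image is real, 8.00 cm to the right of lens 2 (overall magnification ≈ 0.14).

8.00 cm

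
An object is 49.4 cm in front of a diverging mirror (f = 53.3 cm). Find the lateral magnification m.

For a diverging mirror, f = -53.3 cm.
1/d_i = 1/f − 1/d_o = 1/(-53.30) − 1/(49.4) = -0.03900, so d_i = -25.64 cm.
m = −d_i/d_o = −(-25.64)/(49.4) = +0.519.
The image is virtual, upright and reduced, behind the mirror.

m = +0.519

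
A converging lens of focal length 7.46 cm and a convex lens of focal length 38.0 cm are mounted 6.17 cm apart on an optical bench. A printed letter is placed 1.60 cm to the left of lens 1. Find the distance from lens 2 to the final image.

Lens 1: 1/d_i1 = 1/f₁ − 1/d_o1 = 1/(7.46) − 1/(1.60) = -0.4910, so d_i1 = -2.037 cm.
The intermediate image is 2.037 cm to the left of lens 1 (virtual), which is 6.17 − (-2.037) = 8.207 cm to the left of lens 2, so d_o2 = +8.207 cm.
Lens 2: 1/d_i2 = 1/f₂ − 1/d_o2 = 1/(38.0) − 1/(8.207) = -0.09553, so d_i2 = -10.5 cm.
The final image is virtual, 10.5 cm to the left of lens 2 (overall magnification ≈ 1.6).

10.5 cm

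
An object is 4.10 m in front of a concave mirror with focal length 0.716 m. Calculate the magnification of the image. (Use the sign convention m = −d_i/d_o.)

m = -0.212

1/d_i = 1/f − 1/d_o = 1/(0.7160) − 1/(4.10) = 1.153, so d_i = 0.8675 m.
m = −d_i/d_o = −(0.8675)/(4.10) = -0.212.
The image is real, inverted and reduced, in front of the mirror.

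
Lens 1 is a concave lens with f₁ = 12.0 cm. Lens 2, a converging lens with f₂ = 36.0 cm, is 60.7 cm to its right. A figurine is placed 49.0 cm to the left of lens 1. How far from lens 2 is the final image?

Lens 1 is diverging, so f₁ = −12.0 cm.
Lens 1: 1/d_i1 = 1/f₁ − 1/d_o1 = 1/(-12.0) − 1/(49.0) = -0.1037, so d_i1 = -9.639 cm.
The intermediate image is 9.639 cm to the left of lens 1 (virtual), which is 60.7 − (-9.639) = 70.34 cm to the left of lens 2, so d_o2 = +70.34 cm.
Lens 2: 1/d_i2 = 1/f₂ − 1/d_o2 = 1/(36.0) − 1/(70.34) = 0.01356, so d_i2 = 73.7 cm.
The final image is real, 73.7 cm to the right of lens 2 (overall magnification ≈ -0.21).

73.7 cm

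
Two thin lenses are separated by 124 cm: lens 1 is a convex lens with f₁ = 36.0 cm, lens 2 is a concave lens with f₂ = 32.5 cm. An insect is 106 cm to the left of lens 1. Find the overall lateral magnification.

Lens 1: 1/d_i1 = 1/(36.0) − 1/(106) = 0.01834, so d_i1 = 54.51 cm; m₁ = −d_i1/d_o1 = -0.5142.
d_o2 = 124 − (54.51) = 69.49 cm.
f₂ = −32.5 cm (diverging).
Lens 2: 1/d_i2 = 1/(-32.5) − 1/(69.49) = -0.04516, so d_i2 = -22.14 cm; m₂ = −d_i2/d_o2 = +0.3187.
m = m₁·m₂ = (-0.5142)(+0.3187) = -0.164.

m = -0.164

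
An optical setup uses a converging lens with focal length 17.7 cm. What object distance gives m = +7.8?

15.4 cm

m = −d_i/d_o ⇒ d_i = −m·d_o.
1/f = 1/d_o + 1/d_i = 1/d_o − 1/(m·d_o) = (1 − 1/m)/d_o, so d_o = f(1 − 1/m) = (17.70)(1 − 1/(+7.8)) = 15.4 cm.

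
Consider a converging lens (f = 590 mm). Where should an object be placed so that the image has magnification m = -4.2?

730 mm

m = −d_i/d_o ⇒ d_i = −m·d_o.
1/f = 1/d_o + 1/d_i = 1/d_o − 1/(m·d_o) = (1 − 1/m)/d_o, so d_o = f(1 − 1/m) = (590.0)(1 − 1/(-4.2)) = 730 mm.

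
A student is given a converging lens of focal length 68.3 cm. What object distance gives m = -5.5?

m = −d_i/d_o ⇒ d_i = −m·d_o.
1/f = 1/d_o + 1/d_i = 1/d_o − 1/(m·d_o) = (1 − 1/m)/d_o, so d_o = f(1 − 1/m) = (68.30)(1 − 1/(-5.5)) = 80.7 cm.

80.7 cm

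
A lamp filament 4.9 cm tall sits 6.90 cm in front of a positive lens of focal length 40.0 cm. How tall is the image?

1/d_i = 1/f − 1/d_o = 1/(40.00) − 1/(6.90) = -0.1199, so d_i = -8.338 cm.
m = −d_i/d_o = +1.208.
|h_i| = |m|·h_o = 1.208 × 4.9 = 5.92 cm. The image is virtual, upright and enlarged, on the same side as the object.

5.92 cm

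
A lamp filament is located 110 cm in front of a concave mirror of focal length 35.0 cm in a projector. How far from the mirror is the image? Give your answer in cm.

Mirror equation: 1/d_i = 1/f − 1/d_o = 1/(35.00) − 1/(110) = 0.02857 − 0.009091 = 0.01948, so d_i = 51.3 cm.
The image is real, inverted and reduced, in front of the mirror.

51.3 cm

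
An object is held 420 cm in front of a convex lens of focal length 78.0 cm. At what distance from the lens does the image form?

95.8 cm

Lens equation: 1/v = 1/f − 1/u = 1/(78.00) − 1/(420) = 0.01282 − 0.002381 = 0.01044, so v = 95.8 cm.
The image is real, inverted and reduced, on the far side of the lens.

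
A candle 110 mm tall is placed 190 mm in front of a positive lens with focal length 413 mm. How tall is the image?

1/d_i = 1/f − 1/d_o = 1/(413.0) − 1/(190) = -0.002842, so d_i = -351.9 mm.
m = −d_i/d_o = +1.852.
|h_i| = |m|·h_o = 1.852 × 110 = 204 mm. The image is virtual, upright and enlarged, on the same side as the object.

204 mm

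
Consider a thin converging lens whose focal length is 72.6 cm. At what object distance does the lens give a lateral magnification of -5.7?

85.3 cm

m = −d_i/d_o ⇒ d_i = −m·d_o.
1/f = 1/d_o + 1/d_i = 1/d_o − 1/(m·d_o) = (1 − 1/m)/d_o, so d_o = f(1 − 1/m) = (72.60)(1 − 1/(-5.7)) = 85.3 cm.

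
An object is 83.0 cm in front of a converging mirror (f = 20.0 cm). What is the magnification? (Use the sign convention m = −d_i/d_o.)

m = -0.317

1/d_i = 1/f − 1/d_o = 1/(20.00) − 1/(83.0) = 0.03795, so d_i = 26.35 cm.
m = −d_i/d_o = −(26.35)/(83.0) = -0.317.
The image is real, inverted and reduced, in front of the mirror.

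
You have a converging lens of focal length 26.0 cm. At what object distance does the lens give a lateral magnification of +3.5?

18.6 cm

m = −d_i/d_o ⇒ d_i = −m·d_o.
1/f = 1/d_o + 1/d_i = 1/d_o − 1/(m·d_o) = (1 − 1/m)/d_o, so d_o = f(1 − 1/m) = (26.00)(1 − 1/(+3.5)) = 18.6 cm.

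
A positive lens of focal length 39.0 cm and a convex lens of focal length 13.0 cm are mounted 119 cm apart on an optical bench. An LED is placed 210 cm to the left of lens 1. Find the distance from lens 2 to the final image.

15.9 cm

Lens 1: 1/d_i1 = 1/f₁ − 1/d_o1 = 1/(39.0) − 1/(210) = 0.02088, so d_i1 = 47.89 cm.
The intermediate image is 47.89 cm to the right of lens 1, which is 119 − (47.89) = 71.11 cm to the left of lens 2, so d_o2 = +71.11 cm.
Lens 2: 1/d_i2 = 1/f₂ − 1/d_o2 = 1/(13.0) − 1/(71.11) = 0.06286, so d_i2 = 15.9 cm.
The final image is real, 15.9 cm to the right of lens 2 (overall magnification ≈ 0.051).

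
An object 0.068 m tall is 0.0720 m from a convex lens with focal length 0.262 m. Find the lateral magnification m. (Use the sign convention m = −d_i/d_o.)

m = +1.38

1/d_i = 1/f − 1/d_o = 1/(0.2620) − 1/(0.0720) = -10.07, so d_i = -0.09928 m.
m = −d_i/d_o = −(-0.09928)/(0.0720) = +1.38.
The image is virtual, upright and enlarged, on the same side as the object.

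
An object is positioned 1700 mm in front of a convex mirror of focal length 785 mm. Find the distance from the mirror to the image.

For a convex mirror, f = -785 mm.
Mirror equation: 1/q = 1/f − 1/p = 1/(-785.0) − 1/(1700) = -0.001274 − 0.0005882 = -0.001862, so q = -537 mm.
The image is virtual, upright and reduced, behind the mirror.

537 mm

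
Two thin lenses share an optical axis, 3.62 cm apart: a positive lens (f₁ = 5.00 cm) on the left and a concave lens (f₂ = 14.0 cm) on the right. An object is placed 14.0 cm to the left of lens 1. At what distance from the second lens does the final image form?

Lens 1: 1/d_i1 = 1/f₁ − 1/d_o1 = 1/(5.00) − 1/(14.0) = 0.1286, so d_i1 = 7.778 cm.
The intermediate image is 7.778 cm to the right of lens 1, which lies 4.158 cm to the right of lens 2 — a virtual object — so d_o2 = −4.158 cm.
Lens 2 is diverging, so f₂ = −14.0 cm.
Lens 2: 1/d_i2 = 1/f₂ − 1/d_o2 = 1/(-14.0) − 1/(-4.158) = 0.1691, so d_i2 = 5.91 cm.
The final image is real, 5.91 cm to the right of lens 2 (overall magnification ≈ -0.79).

5.91 cm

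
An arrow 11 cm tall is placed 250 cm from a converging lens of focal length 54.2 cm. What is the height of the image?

1/d_i = 1/f − 1/d_o = 1/(54.20) − 1/(250) = 0.01445, so d_i = 69.20 cm.
m = −d_i/d_o = -0.2768.
|h_i| = |m|·h_o = 0.2768 × 11 = 3.04 cm. The image is real, inverted and reduced, on the far side of the lens.

3.04 cm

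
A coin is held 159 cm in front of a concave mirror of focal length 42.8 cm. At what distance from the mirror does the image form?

58.6 cm

Mirror equation: 1/q = 1/f − 1/p = 1/(42.80) − 1/(159) = 0.02336 − 0.006289 = 0.01708, so q = 58.6 cm.
The image is real, inverted and reduced, in front of the mirror.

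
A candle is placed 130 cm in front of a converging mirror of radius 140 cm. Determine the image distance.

152 cm

f = R/2 = 140/2 = 70.00 cm.
Mirror equation: 1/q = 1/f − 1/p = 1/(70.00) − 1/(130) = 0.01429 − 0.007692 = 0.006593, so q = 152 cm.
The image is real, inverted and enlarged, in front of the mirror.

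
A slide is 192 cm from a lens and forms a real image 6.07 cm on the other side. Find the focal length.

Real image ⇒ d_i = +6.07 cm.
1/f = 1/d_o + 1/d_i = 1/(192) + 1/(6.07) = 0.1700, so f = 5.88 cm.
Since f is positive, the lens is converging.

f = 5.88 cm (converging)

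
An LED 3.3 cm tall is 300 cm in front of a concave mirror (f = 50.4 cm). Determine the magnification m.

m = -0.202

1/d_i = 1/f − 1/d_o = 1/(50.40) − 1/(300) = 0.01651, so d_i = 60.58 cm.
m = −d_i/d_o = −(60.58)/(300) = -0.202.
The image is real, inverted and reduced, in front of the mirror.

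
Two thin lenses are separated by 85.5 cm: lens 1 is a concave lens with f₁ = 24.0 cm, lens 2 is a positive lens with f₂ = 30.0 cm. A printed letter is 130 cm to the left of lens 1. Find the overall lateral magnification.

m = -0.0617

f₁ = −24.0 cm (diverging).
Lens 1: 1/d_i1 = 1/(-24.0) − 1/(130) = -0.04936, so d_i1 = -20.26 cm; m₁ = −d_i1/d_o1 = +0.1558.
d_o2 = 85.5 − (-20.26) = 105.8 cm.
Lens 2: 1/d_i2 = 1/(30.0) − 1/(105.8) = 0.02388, so d_i2 = 41.87 cm; m₂ = −d_i2/d_o2 = -0.3958.
m = m₁·m₂ = (+0.1558)(-0.3958) = -0.0617.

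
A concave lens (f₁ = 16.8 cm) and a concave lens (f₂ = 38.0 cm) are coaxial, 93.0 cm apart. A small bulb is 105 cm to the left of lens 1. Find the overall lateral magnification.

m = +0.0360

f₁ = −16.8 cm (diverging).
Lens 1: 1/d_i1 = 1/(-16.8) − 1/(105) = -0.06905, so d_i1 = -14.48 cm; m₁ = −d_i1/d_o1 = +0.1379.
d_o2 = 93.0 − (-14.48) = 107.5 cm.
f₂ = −38.0 cm (diverging).
Lens 2: 1/d_i2 = 1/(-38.0) − 1/(107.5) = -0.03562, so d_i2 = -28.08 cm; m₂ = −d_i2/d_o2 = +0.2612.
m = m₁·m₂ = (+0.1379)(+0.2612) = +0.0360.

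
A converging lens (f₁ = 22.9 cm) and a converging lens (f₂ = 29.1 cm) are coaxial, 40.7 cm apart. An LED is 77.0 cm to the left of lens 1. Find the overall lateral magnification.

Lens 1: 1/d_i1 = 1/(22.9) − 1/(77.0) = 0.03068, so d_i1 = 32.59 cm; m₁ = −d_i1/d_o1 = -0.4232.
d_o2 = 40.7 − (32.59) = 8.110 cm.
Lens 2: 1/d_i2 = 1/(29.1) − 1/(8.110) = -0.08894, so d_i2 = -11.24 cm; m₂ = −d_i2/d_o2 = +1.386.
m = m₁·m₂ = (-0.4232)(+1.386) = -0.587.

m = -0.587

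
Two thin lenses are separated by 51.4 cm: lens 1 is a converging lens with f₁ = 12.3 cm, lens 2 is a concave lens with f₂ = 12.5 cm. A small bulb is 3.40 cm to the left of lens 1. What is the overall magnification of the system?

m = +0.252

Lens 1: 1/d_i1 = 1/(12.3) − 1/(3.40) = -0.2128, so d_i1 = -4.699 cm; m₁ = −d_i1/d_o1 = +1.382.
d_o2 = 51.4 − (-4.699) = 56.10 cm.
f₂ = −12.5 cm (diverging).
Lens 2: 1/d_i2 = 1/(-12.5) − 1/(56.10) = -0.09783, so d_i2 = -10.22 cm; m₂ = −d_i2/d_o2 = +0.1822.
m = m₁·m₂ = (+1.382)(+0.1822) = +0.252.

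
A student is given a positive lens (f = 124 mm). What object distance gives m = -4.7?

150 mm

m = −d_i/d_o ⇒ d_i = −m·d_o.
1/f = 1/d_o + 1/d_i = 1/d_o − 1/(m·d_o) = (1 − 1/m)/d_o, so d_o = f(1 − 1/m) = (124.0)(1 − 1/(-4.7)) = 150 mm.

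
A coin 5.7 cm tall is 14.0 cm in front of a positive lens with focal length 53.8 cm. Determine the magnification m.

1/d_i = 1/f − 1/d_o = 1/(53.80) − 1/(14.0) = -0.05284, so d_i = -18.92 cm.
m = −d_i/d_o = −(-18.92)/(14.0) = +1.35.
The image is virtual, upright and enlarged, on the same side as the object.

m = +1.35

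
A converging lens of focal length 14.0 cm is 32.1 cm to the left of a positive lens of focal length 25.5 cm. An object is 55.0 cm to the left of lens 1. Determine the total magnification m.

Lens 1: 1/d_i1 = 1/(14.0) − 1/(55.0) = 0.05325, so d_i1 = 18.78 cm; m₁ = −d_i1/d_o1 = -0.3415.
d_o2 = 32.1 − (18.78) = 13.32 cm.
Lens 2: 1/d_i2 = 1/(25.5) − 1/(13.32) = -0.03586, so d_i2 = -27.89 cm; m₂ = −d_i2/d_o2 = +2.094.
m = m₁·m₂ = (-0.3415)(+2.094) = -0.715.

m = -0.715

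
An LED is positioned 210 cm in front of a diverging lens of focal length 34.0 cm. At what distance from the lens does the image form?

29.3 cm

For a diverging lens, f = -34.0 cm.
Thin-lens equation: 1/d_i = 1/f − 1/d_o = 1/(-34.00) − 1/(210) = -0.02941 − 0.004762 = -0.03417, so d_i = -29.3 cm.
The image is virtual, upright and reduced, on the same side as the object.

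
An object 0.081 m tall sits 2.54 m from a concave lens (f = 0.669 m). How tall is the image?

For a concave lens, f = -0.669 m.
1/d_i = 1/f − 1/d_o = 1/(-0.6690) − 1/(2.54) = -1.888, so d_i = -0.5295 m.
m = −d_i/d_o = +0.2085.
|h_i| = |m|·h_o = 0.2085 × 0.081 = 0.0169 m. The image is virtual, upright and reduced, on the same side as the object.

0.0169 m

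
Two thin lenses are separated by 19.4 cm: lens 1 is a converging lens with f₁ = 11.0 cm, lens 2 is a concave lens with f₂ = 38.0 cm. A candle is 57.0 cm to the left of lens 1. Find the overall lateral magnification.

Lens 1: 1/d_i1 = 1/(11.0) − 1/(57.0) = 0.07337, so d_i1 = 13.63 cm; m₁ = −d_i1/d_o1 = -0.2391.
d_o2 = 19.4 − (13.63) = 5.770 cm.
f₂ = −38.0 cm (diverging).
Lens 2: 1/d_i2 = 1/(-38.0) − 1/(5.770) = -0.1996, so d_i2 = -5.009 cm; m₂ = −d_i2/d_o2 = +0.8682.
m = m₁·m₂ = (-0.2391)(+0.8682) = -0.208.

m = -0.208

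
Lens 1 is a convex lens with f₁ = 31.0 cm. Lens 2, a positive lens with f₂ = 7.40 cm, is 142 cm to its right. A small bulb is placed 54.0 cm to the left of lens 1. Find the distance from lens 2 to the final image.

Lens 1: 1/d_i1 = 1/f₁ − 1/d_o1 = 1/(31.0) − 1/(54.0) = 0.01374, so d_i1 = 72.78 cm.
The intermediate image is 72.78 cm to the right of lens 1, which is 142 − (72.78) = 69.22 cm to the left of lens 2, so d_o2 = +69.22 cm.
Lens 2: 1/d_i2 = 1/f₂ − 1/d_o2 = 1/(7.40) − 1/(69.22) = 0.1207, so d_i2 = 8.29 cm.
The final image is real, 8.29 cm to the right of lens 2 (overall magnification ≈ 0.16).

8.29 cm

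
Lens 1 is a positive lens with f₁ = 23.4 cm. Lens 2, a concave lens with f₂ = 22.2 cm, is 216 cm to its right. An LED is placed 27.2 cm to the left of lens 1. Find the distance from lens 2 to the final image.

15.2 cm

Lens 1: 1/d_i1 = 1/f₁ − 1/d_o1 = 1/(23.4) − 1/(27.2) = 0.005970, so d_i1 = 167.5 cm.
The intermediate image is 167.5 cm to the right of lens 1, which is 216 − (167.5) = 48.50 cm to the left of lens 2, so d_o2 = +48.50 cm.
Lens 2 is diverging, so f₂ = −22.2 cm.
Lens 2: 1/d_i2 = 1/f₂ − 1/d_o2 = 1/(-22.2) − 1/(48.50) = -0.06566, so d_i2 = -15.2 cm.
The final image is virtual, 15.2 cm to the left of lens 2 (overall magnification ≈ -1.9).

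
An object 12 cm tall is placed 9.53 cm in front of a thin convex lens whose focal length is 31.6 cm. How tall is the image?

17.2 cm

1/d_i = 1/f − 1/d_o = 1/(31.60) − 1/(9.53) = -0.07329, so d_i = -13.65 cm.
m = −d_i/d_o = +1.432.
|h_i| = |m|·h_o = 1.432 × 12 = 17.2 cm. The image is virtual, upright and enlarged, on the same side as the object.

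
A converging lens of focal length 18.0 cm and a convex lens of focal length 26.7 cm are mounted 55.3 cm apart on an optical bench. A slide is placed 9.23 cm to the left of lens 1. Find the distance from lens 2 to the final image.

41.7 cm

Lens 1: 1/d_i1 = 1/f₁ − 1/d_o1 = 1/(18.0) − 1/(9.23) = -0.05279, so d_i1 = -18.94 cm.
The intermediate image is 18.94 cm to the left of lens 1 (virtual), which is 55.3 − (-18.94) = 74.24 cm to the left of lens 2, so d_o2 = +74.24 cm.
Lens 2: 1/d_i2 = 1/f₂ − 1/d_o2 = 1/(26.7) − 1/(74.24) = 0.02398, so d_i2 = 41.7 cm.
The final image is real, 41.7 cm to the right of lens 2 (overall magnification ≈ -1.2).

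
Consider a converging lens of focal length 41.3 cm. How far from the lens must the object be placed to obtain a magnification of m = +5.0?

m = −d_i/d_o ⇒ d_i = −m·d_o.
1/f = 1/d_o + 1/d_i = 1/d_o − 1/(m·d_o) = (1 − 1/m)/d_o, so d_o = f(1 − 1/m) = (41.30)(1 − 1/(+5.0)) = 33.0 cm.

33.0 cm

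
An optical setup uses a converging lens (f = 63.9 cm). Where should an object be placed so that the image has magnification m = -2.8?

m = −d_i/d_o ⇒ d_i = −m·d_o.
1/f = 1/d_o + 1/d_i = 1/d_o − 1/(m·d_o) = (1 − 1/m)/d_o, so d_o = f(1 − 1/m) = (63.90)(1 − 1/(-2.8)) = 86.7 cm.

86.7 cm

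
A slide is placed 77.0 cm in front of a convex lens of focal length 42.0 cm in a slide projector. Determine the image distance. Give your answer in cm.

92.4 cm

Lens equation: 1/d_i = 1/f − 1/d_o = 1/(42.00) − 1/(77.0) = 0.02381 − 0.01299 = 0.01082, so d_i = 92.4 cm.
The image is real, inverted and enlarged, on the far side of the lens.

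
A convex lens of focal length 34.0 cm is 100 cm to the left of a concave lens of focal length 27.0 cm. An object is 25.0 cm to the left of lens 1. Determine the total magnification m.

Lens 1: 1/d_i1 = 1/(34.0) − 1/(25.0) = -0.01059, so d_i1 = -94.44 cm; m₁ = −d_i1/d_o1 = +3.778.
d_o2 = 100 − (-94.44) = 194.4 cm.
f₂ = −27.0 cm (diverging).
Lens 2: 1/d_i2 = 1/(-27.0) − 1/(194.4) = -0.04218, so d_i2 = -23.71 cm; m₂ = −d_i2/d_o2 = +0.1220.
m = m₁·m₂ = (+3.778)(+0.1220) = +0.461.

m = +0.461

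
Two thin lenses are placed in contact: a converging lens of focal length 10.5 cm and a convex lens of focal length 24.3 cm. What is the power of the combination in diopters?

P = +13.6 D

P₁ = 1/f₁ = 1/(0.105 m) = +9.524 D; P₂ = 1/f₂ = 1/(0.243 m) = +4.115 D.
For thin lenses in contact, P = P₁ + P₂ = (+9.524) + (+4.115) = +13.6 D.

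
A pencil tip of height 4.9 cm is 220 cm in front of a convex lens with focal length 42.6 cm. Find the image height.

1/d_i = 1/f − 1/d_o = 1/(42.60) − 1/(220) = 0.01893, so d_i = 52.83 cm.
m = −d_i/d_o = -0.2401.
|h_i| = |m|·h_o = 0.2401 × 4.9 = 1.18 cm. The image is real, inverted and reduced, on the far side of the lens.

1.18 cm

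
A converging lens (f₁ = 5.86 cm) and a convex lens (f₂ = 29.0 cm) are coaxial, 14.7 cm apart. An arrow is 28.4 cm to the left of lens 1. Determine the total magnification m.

m = -0.348

Lens 1: 1/d_i1 = 1/(5.86) − 1/(28.4) = 0.1354, so d_i1 = 7.383 cm; m₁ = −d_i1/d_o1 = -0.2600.
d_o2 = 14.7 − (7.383) = 7.317 cm.
Lens 2: 1/d_i2 = 1/(29.0) − 1/(7.317) = -0.1022, so d_i2 = -9.786 cm; m₂ = −d_i2/d_o2 = +1.337.
m = m₁·m₂ = (-0.2600)(+1.337) = -0.348.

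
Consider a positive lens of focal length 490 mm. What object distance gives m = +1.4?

m = −d_i/d_o ⇒ d_i = −m·d_o.
1/f = 1/d_o + 1/d_i = 1/d_o − 1/(m·d_o) = (1 − 1/m)/d_o, so d_o = f(1 − 1/m) = (490.0)(1 − 1/(+1.4)) = 140 mm.

140 mm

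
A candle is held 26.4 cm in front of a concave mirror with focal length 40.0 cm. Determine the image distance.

Mirror equation: 1/s_i = 1/f − 1/s_o = 1/(40.00) − 1/(26.4) = 0.02500 − 0.03788 = -0.01288, so s_i = -77.6 cm.
The image is virtual, upright and enlarged, behind the mirror.

77.6 cm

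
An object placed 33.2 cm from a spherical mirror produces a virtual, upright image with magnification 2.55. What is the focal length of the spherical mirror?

m = −d_i/d_o ⇒ d_i = −m·d_o = −(+2.55)·(33.2) = -84.66 cm.
1/f = 1/d_o + 1/d_i = 1/(33.2) + 1/(-84.66) = 0.01831, so f = 54.6 cm.
Since f is positive, the spherical mirror is concave.

f = 54.6 cm (concave)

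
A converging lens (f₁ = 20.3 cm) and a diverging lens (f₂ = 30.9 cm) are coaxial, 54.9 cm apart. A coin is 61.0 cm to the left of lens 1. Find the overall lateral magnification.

m = -0.278

Lens 1: 1/d_i1 = 1/(20.3) − 1/(61.0) = 0.03287, so d_i1 = 30.43 cm; m₁ = −d_i1/d_o1 = -0.4989.
d_o2 = 54.9 − (30.43) = 24.47 cm.
f₂ = −30.9 cm (diverging).
Lens 2: 1/d_i2 = 1/(-30.9) − 1/(24.47) = -0.07323, so d_i2 = -13.66 cm; m₂ = −d_i2/d_o2 = +0.5581.
m = m₁·m₂ = (-0.4989)(+0.5581) = -0.278.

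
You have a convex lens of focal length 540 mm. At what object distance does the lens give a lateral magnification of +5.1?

434 mm

m = −d_i/d_o ⇒ d_i = −m·d_o.
1/f = 1/d_o + 1/d_i = 1/d_o − 1/(m·d_o) = (1 − 1/m)/d_o, so d_o = f(1 − 1/m) = (540.0)(1 − 1/(+5.1)) = 434 mm.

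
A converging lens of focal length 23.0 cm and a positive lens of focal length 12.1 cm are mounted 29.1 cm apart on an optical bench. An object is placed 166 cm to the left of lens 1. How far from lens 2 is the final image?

2.99 cm

Lens 1: 1/d_i1 = 1/f₁ − 1/d_o1 = 1/(23.0) − 1/(166) = 0.03745, so d_i1 = 26.70 cm.
The intermediate image is 26.70 cm to the right of lens 1, which is 29.1 − (26.70) = 2.400 cm to the left of lens 2, so d_o2 = +2.400 cm.
Lens 2: 1/d_i2 = 1/f₂ − 1/d_o2 = 1/(12.1) − 1/(2.400) = -0.3340, so d_i2 = -2.99 cm.
The final image is virtual, 2.99 cm to the left of lens 2 (overall magnification ≈ -0.20).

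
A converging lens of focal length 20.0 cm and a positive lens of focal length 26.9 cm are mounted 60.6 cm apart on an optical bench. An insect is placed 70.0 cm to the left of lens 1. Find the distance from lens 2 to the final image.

Lens 1: 1/d_i1 = 1/f₁ − 1/d_o1 = 1/(20.0) − 1/(70.0) = 0.03571, so d_i1 = 28.00 cm.
The intermediate image is 28.00 cm to the right of lens 1, which is 60.6 − (28.00) = 32.60 cm to the left of lens 2, so d_o2 = +32.60 cm.
Lens 2: 1/d_i2 = 1/f₂ − 1/d_o2 = 1/(26.9) − 1/(32.60) = 0.006500, so d_i2 = 154 cm.
The final image is real, 154 cm to the right of lens 2 (overall magnification ≈ 1.9).

154 cm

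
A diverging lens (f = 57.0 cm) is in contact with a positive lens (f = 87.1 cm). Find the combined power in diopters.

P₁ = 1/f₁ = 1/(-0.570 m) = -1.754 D; P₂ = 1/f₂ = 1/(0.871 m) = +1.148 D.
For thin lenses in contact, P = P₁ + P₂ = (-1.754) + (+1.148) = -0.606 D.

P = -0.606 D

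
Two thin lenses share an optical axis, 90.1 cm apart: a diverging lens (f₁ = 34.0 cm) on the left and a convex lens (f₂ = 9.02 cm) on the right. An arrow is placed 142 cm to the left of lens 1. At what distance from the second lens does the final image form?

9.77 cm

Lens 1 is diverging, so f₁ = −34.0 cm.
Lens 1: 1/d_i1 = 1/f₁ − 1/d_o1 = 1/(-34.0) − 1/(142) = -0.03645, so d_i1 = -27.43 cm.
The intermediate image is 27.43 cm to the left of lens 1 (virtual), which is 90.1 − (-27.43) = 117.5 cm to the left of lens 2, so d_o2 = +117.5 cm.
Lens 2: 1/d_i2 = 1/f₂ − 1/d_o2 = 1/(9.02) − 1/(117.5) = 0.1024, so d_i2 = 9.77 cm.
The final image is real, 9.77 cm to the right of lens 2 (overall magnification ≈ -0.016).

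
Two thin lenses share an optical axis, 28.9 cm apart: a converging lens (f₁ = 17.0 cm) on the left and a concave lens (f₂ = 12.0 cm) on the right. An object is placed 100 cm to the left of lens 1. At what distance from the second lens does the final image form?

Lens 1: 1/d_i1 = 1/f₁ − 1/d_o1 = 1/(17.0) − 1/(100) = 0.04882, so d_i1 = 20.48 cm.
The intermediate image is 20.48 cm to the right of lens 1, which is 28.9 − (20.48) = 8.420 cm to the left of lens 2, so d_o2 = +8.420 cm.
Lens 2 is diverging, so f₂ = −12.0 cm.
Lens 2: 1/d_i2 = 1/f₂ − 1/d_o2 = 1/(-12.0) − 1/(8.420) = -0.2021, so d_i2 = -4.95 cm.
The final image is virtual, 4.95 cm to the left of lens 2 (overall magnification ≈ -0.12).

4.95 cm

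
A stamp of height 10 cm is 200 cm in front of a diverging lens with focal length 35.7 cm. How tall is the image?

For a diverging lens, f = -35.7 cm.
1/d_i = 1/f − 1/d_o = 1/(-35.70) − 1/(200) = -0.03301, so d_i = -30.29 cm.
m = −d_i/d_o = +0.1515.
|h_i| = |m|·h_o = 0.1515 × 10 = 1.51 cm. The image is virtual, upright and reduced, on the same side as the object.

1.51 cm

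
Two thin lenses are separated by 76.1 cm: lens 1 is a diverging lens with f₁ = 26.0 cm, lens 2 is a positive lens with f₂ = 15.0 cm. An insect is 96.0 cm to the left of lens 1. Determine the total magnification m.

f₁ = −26.0 cm (diverging).
Lens 1: 1/d_i1 = 1/(-26.0) − 1/(96.0) = -0.04888, so d_i1 = -20.46 cm; m₁ = −d_i1/d_o1 = +0.2131.
d_o2 = 76.1 − (-20.46) = 96.56 cm.
Lens 2: 1/d_i2 = 1/(15.0) − 1/(96.56) = 0.05631, so d_i2 = 17.76 cm; m₂ = −d_i2/d_o2 = -0.1839.
m = m₁·m₂ = (+0.2131)(-0.1839) = -0.0392.

m = -0.0392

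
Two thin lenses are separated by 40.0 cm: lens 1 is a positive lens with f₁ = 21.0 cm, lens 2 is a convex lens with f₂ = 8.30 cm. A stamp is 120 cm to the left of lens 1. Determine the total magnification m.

Lens 1: 1/d_i1 = 1/(21.0) − 1/(120) = 0.03929, so d_i1 = 25.45 cm; m₁ = −d_i1/d_o1 = -0.2121.
d_o2 = 40.0 − (25.45) = 14.55 cm.
Lens 2: 1/d_i2 = 1/(8.30) − 1/(14.55) = 0.05175, so d_i2 = 19.32 cm; m₂ = −d_i2/d_o2 = -1.328.
m = m₁·m₂ = (-0.2121)(-1.328) = +0.282.

m = +0.282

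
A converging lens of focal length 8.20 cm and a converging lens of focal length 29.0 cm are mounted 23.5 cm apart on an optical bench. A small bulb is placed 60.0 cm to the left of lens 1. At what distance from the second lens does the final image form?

27.1 cm

Lens 1: 1/d_i1 = 1/f₁ − 1/d_o1 = 1/(8.20) − 1/(60.0) = 0.1053, so d_i1 = 9.498 cm.
The intermediate image is 9.498 cm to the right of lens 1, which is 23.5 − (9.498) = 14.00 cm to the left of lens 2, so d_o2 = +14.00 cm.
Lens 2: 1/d_i2 = 1/f₂ − 1/d_o2 = 1/(29.0) − 1/(14.00) = -0.03695, so d_i2 = -27.1 cm.
The final image is virtual, 27.1 cm to the left of lens 2 (overall magnification ≈ -0.31).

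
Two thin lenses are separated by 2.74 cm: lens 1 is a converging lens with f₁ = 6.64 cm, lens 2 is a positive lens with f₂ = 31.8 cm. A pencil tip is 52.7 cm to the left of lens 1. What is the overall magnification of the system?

Lens 1: 1/d_i1 = 1/(6.64) − 1/(52.7) = 0.1316, so d_i1 = 7.597 cm; m₁ = −d_i1/d_o1 = -0.1442.
d_o2 = 2.74 − (7.597) = -4.857 cm (virtual object).
Lens 2: 1/d_i2 = 1/(31.8) − 1/(-4.857) = 0.2373, so d_i2 = 4.213 cm; m₂ = −d_i2/d_o2 = +0.8675.
m = m₁·m₂ = (-0.1442)(+0.8675) = -0.125.

m = -0.125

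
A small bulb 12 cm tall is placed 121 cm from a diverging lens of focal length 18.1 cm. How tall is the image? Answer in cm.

For a diverging lens, f = -18.1 cm.
1/d_i = 1/f − 1/d_o = 1/(-18.10) − 1/(121) = -0.06351, so d_i = -15.74 cm.
m = −d_i/d_o = +0.1301.
|h_i| = |m|·h_o = 0.1301 × 12 = 1.56 cm. The image is virtual, upright and reduced, on the same side as the object.

1.56 cm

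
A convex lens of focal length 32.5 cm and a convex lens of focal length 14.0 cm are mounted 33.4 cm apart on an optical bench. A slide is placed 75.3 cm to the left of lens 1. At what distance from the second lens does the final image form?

8.81 cm

Lens 1: 1/d_i1 = 1/f₁ − 1/d_o1 = 1/(32.5) − 1/(75.3) = 0.01749, so d_i1 = 57.18 cm.
The intermediate image is 57.18 cm to the right of lens 1, which lies 23.78 cm to the right of lens 2 — a virtual object — so d_o2 = −23.78 cm.
Lens 2: 1/d_i2 = 1/f₂ − 1/d_o2 = 1/(14.0) − 1/(-23.78) = 0.1135, so d_i2 = 8.81 cm.
The final image is real, 8.81 cm to the right of lens 2 (overall magnification ≈ -0.28).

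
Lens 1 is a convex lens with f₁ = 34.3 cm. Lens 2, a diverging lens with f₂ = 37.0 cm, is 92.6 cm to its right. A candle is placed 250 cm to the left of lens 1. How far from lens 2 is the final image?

21.8 cm

Lens 1: 1/d_i1 = 1/f₁ − 1/d_o1 = 1/(34.3) − 1/(250) = 0.02515, so d_i1 = 39.75 cm.
The intermediate image is 39.75 cm to the right of lens 1, which is 92.6 − (39.75) = 52.85 cm to the left of lens 2, so d_o2 = +52.85 cm.
Lens 2 is diverging, so f₂ = −37.0 cm.
Lens 2: 1/d_i2 = 1/f₂ − 1/d_o2 = 1/(-37.0) − 1/(52.85) = -0.04595, so d_i2 = -21.8 cm.
The final image is virtual, 21.8 cm to the left of lens 2 (overall magnification ≈ -0.065).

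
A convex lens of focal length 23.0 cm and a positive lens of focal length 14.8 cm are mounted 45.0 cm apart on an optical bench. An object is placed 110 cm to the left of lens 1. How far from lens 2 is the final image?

Lens 1: 1/d_i1 = 1/f₁ − 1/d_o1 = 1/(23.0) − 1/(110) = 0.03439, so d_i1 = 29.08 cm.
The intermediate image is 29.08 cm to the right of lens 1, which is 45.0 − (29.08) = 15.92 cm to the left of lens 2, so d_o2 = +15.92 cm.
Lens 2: 1/d_i2 = 1/f₂ − 1/d_o2 = 1/(14.8) − 1/(15.92) = 0.004753, so d_i2 = 210 cm.
The final image is real, 210 cm to the right of lens 2 (overall magnification ≈ 3.5).

210 cm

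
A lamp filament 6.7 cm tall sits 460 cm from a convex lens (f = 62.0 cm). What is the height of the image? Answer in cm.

1.04 cm

1/d_i = 1/f − 1/d_o = 1/(62.00) − 1/(460) = 0.01396, so d_i = 71.66 cm.
m = −d_i/d_o = -0.1558.
|h_i| = |m|·h_o = 0.1558 × 6.7 = 1.04 cm. The image is real, inverted and reduced, on the far side of the lens.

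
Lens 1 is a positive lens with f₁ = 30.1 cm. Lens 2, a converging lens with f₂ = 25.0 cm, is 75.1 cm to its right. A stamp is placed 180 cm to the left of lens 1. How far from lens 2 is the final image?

69.8 cm

Lens 1: 1/d_i1 = 1/f₁ − 1/d_o1 = 1/(30.1) − 1/(180) = 0.02767, so d_i1 = 36.14 cm.
The intermediate image is 36.14 cm to the right of lens 1, which is 75.1 − (36.14) = 38.96 cm to the left of lens 2, so d_o2 = +38.96 cm.
Lens 2: 1/d_i2 = 1/f₂ − 1/d_o2 = 1/(25.0) − 1/(38.96) = 0.01433, so d_i2 = 69.8 cm.
The final image is real, 69.8 cm to the right of lens 2 (overall magnification ≈ 0.36).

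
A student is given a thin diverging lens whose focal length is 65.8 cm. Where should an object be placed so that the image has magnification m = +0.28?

For a diverging lens, f = -65.8 cm.
m = −d_i/d_o ⇒ d_i = −m·d_o.
1/f = 1/d_o + 1/d_i = 1/d_o − 1/(m·d_o) = (1 − 1/m)/d_o, so d_o = f(1 − 1/m) = (-65.80)(1 − 1/(+0.28)) = 169 cm.

169 cm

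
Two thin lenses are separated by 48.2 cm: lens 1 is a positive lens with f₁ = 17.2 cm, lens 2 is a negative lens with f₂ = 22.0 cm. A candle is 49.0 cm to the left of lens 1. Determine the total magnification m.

m = -0.272

Lens 1: 1/d_i1 = 1/(17.2) − 1/(49.0) = 0.03773, so d_i1 = 26.50 cm; m₁ = −d_i1/d_o1 = -0.5408.
d_o2 = 48.2 − (26.50) = 21.70 cm.
f₂ = −22.0 cm (diverging).
Lens 2: 1/d_i2 = 1/(-22.0) − 1/(21.70) = -0.09154, so d_i2 = -10.92 cm; m₂ = −d_i2/d_o2 = +0.5034.
m = m₁·m₂ = (-0.5408)(+0.5034) = -0.272.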